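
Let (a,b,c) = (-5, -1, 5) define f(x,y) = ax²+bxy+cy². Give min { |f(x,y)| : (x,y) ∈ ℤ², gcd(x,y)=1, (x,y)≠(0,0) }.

descent: ρ → (5,1,-5)  [lands on river]
river: ρ → (-5,9,1)
river: ρ → (1,9,-5)
river: ρ → (-5,1,5)
river: ρ → (5,9,-1)
river: ρ → (-1,9,5)
closes: descent 1, river 6
min |a| on river = 1

1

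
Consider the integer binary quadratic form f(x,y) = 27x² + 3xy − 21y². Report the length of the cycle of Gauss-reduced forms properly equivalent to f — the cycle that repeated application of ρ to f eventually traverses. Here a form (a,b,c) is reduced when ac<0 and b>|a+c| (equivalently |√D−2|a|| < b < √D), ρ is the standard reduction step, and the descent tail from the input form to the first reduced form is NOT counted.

D = 2277, ⌊√D⌋ = 47
descent: ρ → (-21,39,9)  [lands on river]
river: ρ → (9,33,-33)
river: ρ → (-33,33,9)
river: ρ → (9,39,-21)
river: ρ → (-21,45,3)
river: ρ → (3,45,-21)
ρ-cycle length = 6 (tail of 1 descent step not counted)

6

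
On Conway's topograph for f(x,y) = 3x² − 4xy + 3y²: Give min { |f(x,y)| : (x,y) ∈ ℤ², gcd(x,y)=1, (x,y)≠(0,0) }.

translate: b→2 (≡-4 mod 6), so (3,-4,3)→(3,2,2)
flip: (3,2,2)→(2,-2,3)
translate: b→2 (≡-2 mod 4), so (2,-2,3)→(2,2,3)
reduced (well bottom): (2,2,3) with a≤c, −a<b≤a
well minimum = a = 2

2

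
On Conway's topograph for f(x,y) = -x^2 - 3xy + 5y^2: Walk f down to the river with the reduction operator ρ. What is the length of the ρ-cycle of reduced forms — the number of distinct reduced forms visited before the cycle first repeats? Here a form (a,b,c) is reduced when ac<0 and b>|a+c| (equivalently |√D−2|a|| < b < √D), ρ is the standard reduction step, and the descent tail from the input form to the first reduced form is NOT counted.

D = 29, ⌊√D⌋ = 5
descent: ρ → (5,3,-1)
descent: ρ → (-1,5,1)  [lands on river]
river: ρ → (1,5,-1)
ρ-cycle length = 2 (tail of 2 descent steps not counted)

2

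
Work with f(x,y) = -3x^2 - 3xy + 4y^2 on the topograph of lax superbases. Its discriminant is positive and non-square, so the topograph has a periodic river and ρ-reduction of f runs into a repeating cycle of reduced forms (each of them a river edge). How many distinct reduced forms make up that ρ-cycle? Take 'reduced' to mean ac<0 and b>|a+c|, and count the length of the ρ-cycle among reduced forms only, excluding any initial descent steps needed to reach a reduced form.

D = 57, ⌊√D⌋ = 7
descent: ρ → (4,3,-3)  [lands on river]
river: ρ → (-3,3,4)
river: ρ → (4,5,-2)
river: ρ → (-2,7,1)
river: ρ → (1,7,-2)
river: ρ → (-2,5,4)
ρ-cycle length = 6 (tail of 1 descent step not counted)

6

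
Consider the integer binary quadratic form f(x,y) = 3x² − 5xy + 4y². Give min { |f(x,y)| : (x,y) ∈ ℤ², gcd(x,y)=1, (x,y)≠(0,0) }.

translate: b→1 (≡-5 mod 6), so (3,-5,4)→(3,1,2)
flip: (3,1,2)→(2,-1,3)
reduced (well bottom): (2,-1,3) with a≤c, −a<b≤a
well minimum = a = 2

2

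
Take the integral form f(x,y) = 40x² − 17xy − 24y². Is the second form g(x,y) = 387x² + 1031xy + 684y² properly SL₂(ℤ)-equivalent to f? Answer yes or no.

D₁ = 4129, D₂ = 4129
river cycle of f (length 198): (-24, 17, 40), (40, 63, -1), (-1, 63, 40), (40, 17, -24), (-24, 31, 33), (33, 35, -22), (-22, 53, 15), (15, 37, -46), (-46, 55, 6), (6, 53, -55), … (188 more)
river cycle of g (length 198): (40, 63, -1), (-1, 63, 40), (40, 17, -24), (-24, 31, 33), (33, 35, -22), (-22, 53, 15), (15, 37, -46), (-46, 55, 6), (6, 53, -55), (-55, 57, 4), … (188 more)
cycles coincide ⇒ equivalent

yes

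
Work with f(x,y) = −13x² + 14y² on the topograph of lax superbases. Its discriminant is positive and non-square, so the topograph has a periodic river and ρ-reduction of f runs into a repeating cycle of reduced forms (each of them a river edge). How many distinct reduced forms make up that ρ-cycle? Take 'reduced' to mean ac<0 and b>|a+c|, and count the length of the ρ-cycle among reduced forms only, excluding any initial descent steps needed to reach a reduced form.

D = 728, ⌊√D⌋ = 26
descent: ρ → (14,0,-13)
descent: ρ → (-13,26,1)  [lands on river]
river: ρ → (1,26,-13)
ρ-cycle length = 2 (tail of 2 descent steps not counted)

2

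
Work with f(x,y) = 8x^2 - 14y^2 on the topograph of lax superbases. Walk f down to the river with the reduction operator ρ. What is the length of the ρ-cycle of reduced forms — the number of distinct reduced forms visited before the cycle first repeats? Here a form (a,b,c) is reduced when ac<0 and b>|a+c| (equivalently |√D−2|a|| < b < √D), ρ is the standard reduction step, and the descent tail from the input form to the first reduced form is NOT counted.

D = 448, ⌊√D⌋ = 21
descent: ρ → (-14,0,8)
descent: ρ → (8,16,-6)  [lands on river]
river: ρ → (-6,20,2)
river: ρ → (2,20,-6)
river: ρ → (-6,16,8)
ρ-cycle length = 4 (tail of 2 descent steps not counted)

4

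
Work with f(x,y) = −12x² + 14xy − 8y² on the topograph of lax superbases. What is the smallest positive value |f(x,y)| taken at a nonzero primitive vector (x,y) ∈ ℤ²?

translate: b→10 (≡-14 mod 24), so (12,-14,8)→(12,10,6)
flip: (12,10,6)→(6,-10,12)
translate: b→2 (≡-10 mod 12), so (6,-10,12)→(6,2,8)
reduced (well bottom): (6,2,8) with a≤c, −a<b≤a
well minimum |f| = |-6| = 6 (negative-definite)

6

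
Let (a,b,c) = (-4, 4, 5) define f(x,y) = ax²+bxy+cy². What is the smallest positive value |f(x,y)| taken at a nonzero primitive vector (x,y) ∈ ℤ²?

river: ρ → (5,6,-3)
river: ρ → (-3,6,5)
river: ρ → (5,4,-4)
river: ρ → (-4,4,5)
closes: descent 0, river 4
min |a| on river = 3

3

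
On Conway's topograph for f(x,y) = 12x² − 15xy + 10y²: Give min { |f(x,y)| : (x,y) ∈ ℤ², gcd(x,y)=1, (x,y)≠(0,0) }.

translate: b→9 (≡-15 mod 24), so (12,-15,10)→(12,9,7)
flip: (12,9,7)→(7,-9,12)
translate: b→5 (≡-9 mod 14), so (7,-9,12)→(7,5,10)
reduced (well bottom): (7,5,10) with a≤c, −a<b≤a
well minimum = a = 7

7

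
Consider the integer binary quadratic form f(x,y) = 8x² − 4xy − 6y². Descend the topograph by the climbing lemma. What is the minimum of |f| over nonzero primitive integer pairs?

descent: ρ → (-6,4,8)  [lands on river]
river: ρ → (8,12,-2)
river: ρ → (-2,12,8)
river: ρ → (8,4,-6)
river: ρ → (-6,8,6)
river: ρ → (6,4,-8)
river: ρ → (-8,12,2)
river: ρ → (2,12,-8)
river: ρ → (-8,4,6)
river: ρ → (6,8,-6)
closes: descent 1, river 10
min |a| on river = 2

2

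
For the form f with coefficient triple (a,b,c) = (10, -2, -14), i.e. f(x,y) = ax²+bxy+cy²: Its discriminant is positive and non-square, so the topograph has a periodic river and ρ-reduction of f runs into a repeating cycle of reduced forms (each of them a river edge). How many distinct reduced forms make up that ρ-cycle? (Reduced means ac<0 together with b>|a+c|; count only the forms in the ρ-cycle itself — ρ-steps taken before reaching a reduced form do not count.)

D = 564, ⌊√D⌋ = 23
descent: ρ → (-14,2,10)
descent: ρ → (10,18,-6)  [lands on river]
river: ρ → (-6,18,10)
river: ρ → (10,22,-2)
river: ρ → (-2,22,10)
ρ-cycle length = 4 (tail of 2 descent steps not counted)

4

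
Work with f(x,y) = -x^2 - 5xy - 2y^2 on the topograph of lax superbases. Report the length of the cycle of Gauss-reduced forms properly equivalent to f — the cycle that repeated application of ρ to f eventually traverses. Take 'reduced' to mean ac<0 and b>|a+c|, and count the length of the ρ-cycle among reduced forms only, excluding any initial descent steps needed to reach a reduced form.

D = 17, ⌊√D⌋ = 4
descent: ρ → (-2,1,2)  [lands on river]
river: ρ → (2,3,-1)
river: ρ → (-1,3,2)
river: ρ → (2,1,-2)
river: ρ → (-2,3,1)
river: ρ → (1,3,-2)
ρ-cycle length = 6 (tail of 1 descent step not counted)

6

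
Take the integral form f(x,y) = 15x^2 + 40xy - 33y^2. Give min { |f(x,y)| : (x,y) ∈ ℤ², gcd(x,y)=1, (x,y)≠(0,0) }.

river: ρ → (-33,26,22)
river: ρ → (22,18,-37)
river: ρ → (-37,56,3)
river: ρ → (3,58,-18)
river: ρ → (-18,50,15)
river: ρ → (15,40,-33)
closes: descent 0, river 6
min |a| on river = 3

3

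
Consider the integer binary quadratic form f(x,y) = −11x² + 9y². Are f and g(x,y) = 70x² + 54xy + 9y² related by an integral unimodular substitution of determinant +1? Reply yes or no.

D₁ = 396, D₂ = 396
river cycle of f (length 2): (9, 18, -2), (-2, 18, 9)
river cycle of g (length 2): (9, 18, -2), (-2, 18, 9)
cycles coincide ⇒ equivalent

yes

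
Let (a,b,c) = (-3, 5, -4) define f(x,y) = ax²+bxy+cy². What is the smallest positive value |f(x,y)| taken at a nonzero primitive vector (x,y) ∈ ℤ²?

translate: b→1 (≡-5 mod 6), so (3,-5,4)→(3,1,2)
flip: (3,1,2)→(2,-1,3)
reduced (well bottom): (2,-1,3) with a≤c, −a<b≤a
well minimum |f| = |-2| = 2 (negative-definite)

2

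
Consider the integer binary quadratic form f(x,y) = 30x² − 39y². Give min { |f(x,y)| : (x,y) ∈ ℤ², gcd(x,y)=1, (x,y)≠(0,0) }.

descent: ρ → (-39,0,30)
descent: ρ → (30,60,-9)  [lands on river]
river: ρ → (-9,66,9)
river: ρ → (9,60,-30)
river: ρ → (-30,60,9)
river: ρ → (9,66,-9)
river: ρ → (-9,60,30)
closes: descent 2, river 6
min |a| on river = 9

9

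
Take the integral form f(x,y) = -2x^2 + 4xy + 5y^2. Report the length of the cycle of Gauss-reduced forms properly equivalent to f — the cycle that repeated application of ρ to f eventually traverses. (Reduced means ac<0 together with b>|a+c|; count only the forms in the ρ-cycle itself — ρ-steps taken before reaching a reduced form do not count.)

D = 56, ⌊√D⌋ = 7
river: ρ → (5,6,-1)
river: ρ → (-1,6,5)
river: ρ → (5,4,-2)
river: ρ → (-2,4,5)
ρ-cycle length = 4 (tail of 0 descent steps not counted)

4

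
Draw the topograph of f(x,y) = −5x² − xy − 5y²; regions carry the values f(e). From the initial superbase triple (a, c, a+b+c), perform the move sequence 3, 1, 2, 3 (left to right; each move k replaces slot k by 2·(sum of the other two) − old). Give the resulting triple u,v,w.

start (-5,-5,-11) = (f(1,0),f(0,1),f(1,1))
replace slot 3: 2·((-5)+(-5)) − (-11) = -9 → (-5,-5,-9)
replace slot 1: 2·((-5)+(-9)) − (-5) = -23 → (-23,-5,-9)
replace slot 2: 2·((-23)+(-9)) − (-5) = -59 → (-23,-59,-9)
replace slot 3: 2·((-23)+(-59)) − (-9) = -155 → (-23,-59,-155)

-23,-59,-155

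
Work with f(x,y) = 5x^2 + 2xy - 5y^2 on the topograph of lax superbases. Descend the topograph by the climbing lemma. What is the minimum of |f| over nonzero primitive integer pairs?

river: ρ → (-5,8,2)
river: ρ → (2,8,-5)
river: ρ → (-5,2,5)
river: ρ → (5,8,-2)
river: ρ → (-2,8,5)
river: ρ → (5,2,-5)
closes: descent 0, river 6
min |a| on river = 2

2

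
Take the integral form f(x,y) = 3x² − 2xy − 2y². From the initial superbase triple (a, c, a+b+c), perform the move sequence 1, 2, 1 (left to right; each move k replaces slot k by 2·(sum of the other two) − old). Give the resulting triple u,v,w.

start (3,-2,-1) = (f(1,0),f(0,1),f(1,1))
replace slot 1: 2·((-2)+(-1)) − 3 = -9 → (-9,-2,-1)
replace slot 2: 2·((-9)+(-1)) − (-2) = -18 → (-9,-18,-1)
replace slot 1: 2·((-18)+(-1)) − (-9) = -29 → (-29,-18,-1)

-29,-18,-1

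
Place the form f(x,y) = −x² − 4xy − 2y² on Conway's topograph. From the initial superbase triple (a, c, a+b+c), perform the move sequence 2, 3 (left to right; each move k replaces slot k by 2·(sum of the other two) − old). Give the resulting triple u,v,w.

start (-1,-2,-7) = (f(1,0),f(0,1),f(1,1))
replace slot 2: 2·((-1)+(-7)) − (-2) = -14 → (-1,-14,-7)
replace slot 3: 2·((-1)+(-14)) − (-7) = -23 → (-1,-14,-23)

-1,-14,-23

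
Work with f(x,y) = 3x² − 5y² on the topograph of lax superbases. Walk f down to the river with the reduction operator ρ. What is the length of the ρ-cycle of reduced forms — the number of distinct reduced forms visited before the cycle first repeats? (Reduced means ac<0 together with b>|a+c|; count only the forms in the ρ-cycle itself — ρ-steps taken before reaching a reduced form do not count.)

D = 60, ⌊√D⌋ = 7
descent: ρ → (-5,0,3)
descent: ρ → (3,6,-2)  [lands on river]
river: ρ → (-2,6,3)
ρ-cycle length = 2 (tail of 2 descent steps not counted)

2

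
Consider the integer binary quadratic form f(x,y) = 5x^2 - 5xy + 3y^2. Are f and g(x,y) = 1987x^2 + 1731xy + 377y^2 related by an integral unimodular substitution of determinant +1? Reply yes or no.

D₁ = -35, D₂ = -35
f: translate: b→5 (≡-5 mod 10), so (5,-5,3)→(5,5,3)
f: flip: (5,5,3)→(3,-5,5)
f: translate: b→1 (≡-5 mod 6), so (3,-5,5)→(3,1,3)
f: reduced (well bottom): (3,1,3) with a≤c, −a<b≤a
g: flip: (1987,1731,377)→(377,-1731,1987)
g: translate: b→-223 (≡-1731 mod 754), so (377,-1731,1987)→(377,-223,33)
g: flip: (377,-223,33)→(33,223,377)
g: translate: b→25 (≡223 mod 66), so (33,223,377)→(33,25,5)
g: flip: (33,25,5)→(5,-25,33)
g: translate: b→5 (≡-25 mod 10), so (5,-25,33)→(5,5,3)
g: flip: (5,5,3)→(3,-5,5)
g: translate: b→1 (≡-5 mod 6), so (3,-5,5)→(3,1,3)
g: reduced (well bottom): (3,1,3) with a≤c, −a<b≤a
reduced forms (3, 1, 3) vs (3, 1, 3) ⇒ equivalent

yes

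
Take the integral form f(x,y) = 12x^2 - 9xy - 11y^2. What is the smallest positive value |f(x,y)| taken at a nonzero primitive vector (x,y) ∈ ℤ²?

descent: ρ → (-11,9,12)  [lands on river]
river: ρ → (12,15,-8)
river: ρ → (-8,17,10)
river: ρ → (10,23,-2)
river: ρ → (-2,21,21)
river: ρ → (21,21,-2)
river: ρ → (-2,23,10)
river: ρ → (10,17,-8)
river: ρ → (-8,15,12)
river: ρ → (12,9,-11)
river: ρ → (-11,13,10)
river: ρ → (10,7,-14)
river: ρ → (-14,21,3)
river: ρ → (3,21,-14)
river: ρ → (-14,7,10)
river: ρ → (10,13,-11)
closes: descent 1, river 16
min |a| on river = 2

2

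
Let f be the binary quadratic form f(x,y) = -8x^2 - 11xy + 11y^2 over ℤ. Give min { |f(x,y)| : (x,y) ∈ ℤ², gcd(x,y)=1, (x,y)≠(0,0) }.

descent: ρ → (11,11,-8)  [lands on river]
river: ρ → (-8,21,1)
river: ρ → (1,21,-8)
river: ρ → (-8,11,11)
closes: descent 1, river 4
min |a| on river = 1

1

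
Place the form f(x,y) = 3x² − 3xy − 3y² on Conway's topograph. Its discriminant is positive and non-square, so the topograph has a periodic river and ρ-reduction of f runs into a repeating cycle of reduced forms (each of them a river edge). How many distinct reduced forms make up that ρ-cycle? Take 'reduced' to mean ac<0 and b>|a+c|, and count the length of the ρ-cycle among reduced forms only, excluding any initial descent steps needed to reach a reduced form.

D = 45, ⌊√D⌋ = 6
descent: ρ → (-3,3,3)  [lands on river]
river: ρ → (3,3,-3)
ρ-cycle length = 2 (tail of 1 descent step not counted)

2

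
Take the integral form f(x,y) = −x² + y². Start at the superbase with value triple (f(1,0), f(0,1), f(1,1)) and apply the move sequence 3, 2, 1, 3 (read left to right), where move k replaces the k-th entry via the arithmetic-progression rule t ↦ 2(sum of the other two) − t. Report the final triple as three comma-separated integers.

start (-1,1,0) = (f(1,0),f(0,1),f(1,1))
replace slot 3: 2·((-1)+1) − 0 = 0 → (-1,1,0)
replace slot 2: 2·((-1)+0) − 1 = -3 → (-1,-3,0)
replace slot 1: 2·((-3)+0) − (-1) = -5 → (-5,-3,0)
replace slot 3: 2·((-5)+(-3)) − 0 = -16 → (-5,-3,-16)

-5,-3,-16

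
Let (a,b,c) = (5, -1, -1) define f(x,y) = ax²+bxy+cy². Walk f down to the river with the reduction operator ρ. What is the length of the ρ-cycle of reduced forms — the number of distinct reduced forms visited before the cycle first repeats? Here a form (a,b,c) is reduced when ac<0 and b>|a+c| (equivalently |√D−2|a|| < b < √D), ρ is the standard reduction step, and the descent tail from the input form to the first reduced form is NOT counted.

D = 21, ⌊√D⌋ = 4
descent: ρ → (-1,3,3)  [lands on river]
river: ρ → (3,3,-1)
ρ-cycle length = 2 (tail of 1 descent step not counted)

2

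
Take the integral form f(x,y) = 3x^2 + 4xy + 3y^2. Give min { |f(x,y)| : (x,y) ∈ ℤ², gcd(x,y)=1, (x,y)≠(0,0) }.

translate: b→-2 (≡4 mod 6), so (3,4,3)→(3,-2,2)
flip: (3,-2,2)→(2,2,3)
reduced (well bottom): (2,2,3) with a≤c, −a<b≤a
well minimum = a = 2

2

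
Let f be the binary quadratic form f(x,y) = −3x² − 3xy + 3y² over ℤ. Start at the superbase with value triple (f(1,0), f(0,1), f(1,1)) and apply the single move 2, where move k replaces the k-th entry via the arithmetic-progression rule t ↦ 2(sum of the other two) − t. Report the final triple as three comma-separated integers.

start (-3,3,-3) = (f(1,0),f(0,1),f(1,1))
replace slot 2: 2·((-3)+(-3)) − 3 = -15 → (-3,-15,-3)

-3,-15,-3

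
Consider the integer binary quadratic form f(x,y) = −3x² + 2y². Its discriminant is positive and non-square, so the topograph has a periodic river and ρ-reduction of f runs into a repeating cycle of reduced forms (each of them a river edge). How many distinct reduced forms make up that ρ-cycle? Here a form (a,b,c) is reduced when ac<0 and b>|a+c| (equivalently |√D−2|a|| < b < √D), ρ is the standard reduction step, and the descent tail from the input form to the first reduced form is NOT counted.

D = 24, ⌊√D⌋ = 4
descent: ρ → (2,4,-1)  [lands on river]
river: ρ → (-1,4,2)
ρ-cycle length = 2 (tail of 1 descent step not counted)

2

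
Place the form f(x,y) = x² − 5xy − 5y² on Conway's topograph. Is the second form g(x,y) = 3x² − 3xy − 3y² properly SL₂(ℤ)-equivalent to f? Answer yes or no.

D₁ = 45, D₂ = 45
river cycle of f (length 2): (-5, 5, 1), (1, 5, -5)
river cycle of g (length 2): (-3, 3, 3), (3, 3, -3)
cycles differ ⇒ inequivalent

no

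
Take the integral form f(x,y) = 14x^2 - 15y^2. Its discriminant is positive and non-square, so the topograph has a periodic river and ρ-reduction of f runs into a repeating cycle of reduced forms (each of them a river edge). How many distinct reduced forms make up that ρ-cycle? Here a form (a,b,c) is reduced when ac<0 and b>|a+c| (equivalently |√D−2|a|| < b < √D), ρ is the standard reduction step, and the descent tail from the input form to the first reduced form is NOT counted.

D = 840, ⌊√D⌋ = 28
descent: ρ → (-15,0,14)
descent: ρ → (14,28,-1)  [lands on river]
river: ρ → (-1,28,14)
ρ-cycle length = 2 (tail of 2 descent steps not counted)

2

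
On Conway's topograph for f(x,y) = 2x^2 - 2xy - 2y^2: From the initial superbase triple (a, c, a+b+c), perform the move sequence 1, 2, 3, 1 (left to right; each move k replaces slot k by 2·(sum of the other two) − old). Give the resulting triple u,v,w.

start (2,-2,-2) = (f(1,0),f(0,1),f(1,1))
replace slot 1: 2·((-2)+(-2)) − 2 = -10 → (-10,-2,-2)
replace slot 2: 2·((-10)+(-2)) − (-2) = -22 → (-10,-22,-2)
replace slot 3: 2·((-10)+(-22)) − (-2) = -62 → (-10,-22,-62)
replace slot 1: 2·((-22)+(-62)) − (-10) = -158 → (-158,-22,-62)

-158,-22,-62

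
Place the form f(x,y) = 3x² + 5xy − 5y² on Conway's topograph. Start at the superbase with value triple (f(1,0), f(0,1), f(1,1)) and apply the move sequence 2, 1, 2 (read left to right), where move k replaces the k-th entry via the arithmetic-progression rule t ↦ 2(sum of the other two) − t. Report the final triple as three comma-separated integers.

start (3,-5,3) = (f(1,0),f(0,1),f(1,1))
replace slot 2: 2·(3+3) − (-5) = 17 → (3,17,3)
replace slot 1: 2·(17+3) − 3 = 37 → (37,17,3)
replace slot 2: 2·(37+3) − 17 = 63 → (37,63,3)

37,63,3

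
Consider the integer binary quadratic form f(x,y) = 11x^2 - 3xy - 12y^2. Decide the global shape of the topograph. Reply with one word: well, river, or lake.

D = b²−4ac = (-3)² − 4·11·(-12) = 537
D > 0 non-square ⇒ indefinite ⇒ periodic river

river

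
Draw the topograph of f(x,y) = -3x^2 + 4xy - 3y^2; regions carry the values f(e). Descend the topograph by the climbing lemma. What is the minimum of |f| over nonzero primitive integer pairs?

translate: b→2 (≡-4 mod 6), so (3,-4,3)→(3,2,2)
flip: (3,2,2)→(2,-2,3)
translate: b→2 (≡-2 mod 4), so (2,-2,3)→(2,2,3)
reduced (well bottom): (2,2,3) with a≤c, −a<b≤a
well minimum |f| = |-2| = 2 (negative-definite)

2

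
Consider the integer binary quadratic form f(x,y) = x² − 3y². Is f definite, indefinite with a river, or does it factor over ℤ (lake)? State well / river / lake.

D = b²−4ac = 0² − 4·1·(-3) = 12
D > 0 non-square ⇒ indefinite ⇒ periodic river

river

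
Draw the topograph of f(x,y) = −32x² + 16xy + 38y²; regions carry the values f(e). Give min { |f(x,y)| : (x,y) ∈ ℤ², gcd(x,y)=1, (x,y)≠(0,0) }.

river: ρ → (38,60,-10)
river: ρ → (-10,60,38)
river: ρ → (38,16,-32)
river: ρ → (-32,48,22)
river: ρ → (22,40,-40)
river: ρ → (-40,40,22)
river: ρ → (22,48,-32)
river: ρ → (-32,16,38)
closes: descent 0, river 8
min |a| on river = 10

10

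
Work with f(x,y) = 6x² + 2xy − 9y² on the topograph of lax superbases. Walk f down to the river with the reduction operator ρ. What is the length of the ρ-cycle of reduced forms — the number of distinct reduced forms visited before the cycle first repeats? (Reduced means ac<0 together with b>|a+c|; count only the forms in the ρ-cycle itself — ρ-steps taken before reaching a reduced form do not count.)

D = 220, ⌊√D⌋ = 14
descent: ρ → (-9,-2,6)
descent: ρ → (6,14,-1)  [lands on river]
river: ρ → (-1,14,6)
river: ρ → (6,10,-5)
river: ρ → (-5,10,6)
ρ-cycle length = 4 (tail of 2 descent steps not counted)

4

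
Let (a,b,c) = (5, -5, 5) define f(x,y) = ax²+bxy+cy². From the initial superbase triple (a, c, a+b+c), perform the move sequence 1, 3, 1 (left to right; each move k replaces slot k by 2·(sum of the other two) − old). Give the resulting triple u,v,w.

start (5,5,5) = (f(1,0),f(0,1),f(1,1))
replace slot 1: 2·(5+5) − 5 = 15 → (15,5,5)
replace slot 3: 2·(15+5) − 5 = 35 → (15,5,35)
replace slot 1: 2·(5+35) − 15 = 65 → (65,5,35)

65,5,35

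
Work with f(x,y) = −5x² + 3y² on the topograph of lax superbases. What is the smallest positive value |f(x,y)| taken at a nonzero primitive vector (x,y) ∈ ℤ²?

descent: ρ → (3,6,-2)  [lands on river]
river: ρ → (-2,6,3)
closes: descent 1, river 2
min |a| on river = 2

2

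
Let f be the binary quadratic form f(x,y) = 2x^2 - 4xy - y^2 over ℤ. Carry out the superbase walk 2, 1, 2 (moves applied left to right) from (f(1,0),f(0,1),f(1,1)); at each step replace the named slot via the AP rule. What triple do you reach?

start (2,-1,-3) = (f(1,0),f(0,1),f(1,1))
replace slot 2: 2·(2+(-3)) − (-1) = -1 → (2,-1,-3)
replace slot 1: 2·((-1)+(-3)) − 2 = -10 → (-10,-1,-3)
replace slot 2: 2·((-10)+(-3)) − (-1) = -25 → (-10,-25,-3)

-10,-25,-3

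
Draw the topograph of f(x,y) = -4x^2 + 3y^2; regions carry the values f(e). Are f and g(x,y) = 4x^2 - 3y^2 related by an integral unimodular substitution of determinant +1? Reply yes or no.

D₁ = 48, D₂ = 48
river cycle of f (length 2): (3, 6, -1), (-1, 6, 3)
river cycle of g (length 2): (-3, 6, 1), (1, 6, -3)
cycles differ ⇒ inequivalent

no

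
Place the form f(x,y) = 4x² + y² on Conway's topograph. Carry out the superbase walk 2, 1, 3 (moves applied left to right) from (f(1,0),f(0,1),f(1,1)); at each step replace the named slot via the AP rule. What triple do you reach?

start (4,1,5) = (f(1,0),f(0,1),f(1,1))
replace slot 2: 2·(4+5) − 1 = 17 → (4,17,5)
replace slot 1: 2·(17+5) − 4 = 40 → (40,17,5)
replace slot 3: 2·(40+17) − 5 = 109 → (40,17,109)

40,17,109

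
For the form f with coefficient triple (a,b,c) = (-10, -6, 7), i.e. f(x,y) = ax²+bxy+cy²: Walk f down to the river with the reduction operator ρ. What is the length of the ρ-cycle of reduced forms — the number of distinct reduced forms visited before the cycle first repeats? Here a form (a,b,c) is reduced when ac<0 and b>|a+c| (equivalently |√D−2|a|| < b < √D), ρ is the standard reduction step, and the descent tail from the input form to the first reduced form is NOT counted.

D = 316, ⌊√D⌋ = 17
descent: ρ → (7,6,-10)  [lands on river]
river: ρ → (-10,14,3)
river: ρ → (3,16,-5)
river: ρ → (-5,14,6)
river: ρ → (6,10,-9)
river: ρ → (-9,8,7)
ρ-cycle length = 6 (tail of 1 descent step not counted)

6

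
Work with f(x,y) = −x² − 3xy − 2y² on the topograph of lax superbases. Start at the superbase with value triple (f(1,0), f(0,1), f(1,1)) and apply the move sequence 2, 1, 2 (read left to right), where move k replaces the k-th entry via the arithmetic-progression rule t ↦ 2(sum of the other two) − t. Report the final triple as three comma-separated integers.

start (-1,-2,-6) = (f(1,0),f(0,1),f(1,1))
replace slot 2: 2·((-1)+(-6)) − (-2) = -12 → (-1,-12,-6)
replace slot 1: 2·((-12)+(-6)) − (-1) = -35 → (-35,-12,-6)
replace slot 2: 2·((-35)+(-6)) − (-12) = -70 → (-35,-70,-6)

-35,-70,-6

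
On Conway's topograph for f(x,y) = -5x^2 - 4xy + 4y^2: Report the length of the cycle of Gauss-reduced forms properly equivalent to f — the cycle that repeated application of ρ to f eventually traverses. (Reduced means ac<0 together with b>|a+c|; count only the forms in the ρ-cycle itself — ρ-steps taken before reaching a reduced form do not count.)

D = 96, ⌊√D⌋ = 9
descent: ρ → (4,4,-5)  [lands on river]
river: ρ → (-5,6,3)
river: ρ → (3,6,-5)
river: ρ → (-5,4,4)
ρ-cycle length = 4 (tail of 1 descent step not counted)

4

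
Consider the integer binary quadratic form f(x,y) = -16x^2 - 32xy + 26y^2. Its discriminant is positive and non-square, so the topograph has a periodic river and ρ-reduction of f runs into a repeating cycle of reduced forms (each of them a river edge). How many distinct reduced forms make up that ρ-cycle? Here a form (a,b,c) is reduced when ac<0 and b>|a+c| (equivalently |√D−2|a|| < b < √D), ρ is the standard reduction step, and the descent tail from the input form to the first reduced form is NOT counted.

D = 2688, ⌊√D⌋ = 51
descent: ρ → (26,32,-16)  [lands on river]
river: ρ → (-16,32,26)
river: ρ → (26,20,-22)
river: ρ → (-22,24,24)
river: ρ → (24,24,-22)
river: ρ → (-22,20,26)
ρ-cycle length = 6 (tail of 1 descent step not counted)

6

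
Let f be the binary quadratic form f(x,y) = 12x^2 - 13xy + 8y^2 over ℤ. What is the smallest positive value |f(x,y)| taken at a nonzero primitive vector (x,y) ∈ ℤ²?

translate: b→11 (≡-13 mod 24), so (12,-13,8)→(12,11,7)
flip: (12,11,7)→(7,-11,12)
translate: b→3 (≡-11 mod 14), so (7,-11,12)→(7,3,8)
reduced (well bottom): (7,3,8) with a≤c, −a<b≤a
well minimum = a = 7

7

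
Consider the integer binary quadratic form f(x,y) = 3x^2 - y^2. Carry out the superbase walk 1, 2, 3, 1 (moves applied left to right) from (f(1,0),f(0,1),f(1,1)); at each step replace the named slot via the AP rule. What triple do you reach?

start (3,-1,2) = (f(1,0),f(0,1),f(1,1))
replace slot 1: 2·((-1)+2) − 3 = -1 → (-1,-1,2)
replace slot 2: 2·((-1)+2) − (-1) = 3 → (-1,3,2)
replace slot 3: 2·((-1)+3) − 2 = 2 → (-1,3,2)
replace slot 1: 2·(3+2) − (-1) = 11 → (11,3,2)

11,3,2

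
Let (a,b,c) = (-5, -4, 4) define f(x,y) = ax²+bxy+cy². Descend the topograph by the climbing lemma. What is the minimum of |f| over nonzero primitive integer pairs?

descent: ρ → (4,4,-5)  [lands on river]
river: ρ → (-5,6,3)
river: ρ → (3,6,-5)
river: ρ → (-5,4,4)
closes: descent 1, river 4
min |a| on river = 3

3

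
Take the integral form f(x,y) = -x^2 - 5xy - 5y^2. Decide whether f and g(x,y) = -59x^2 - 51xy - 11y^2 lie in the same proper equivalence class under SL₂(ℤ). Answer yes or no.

D₁ = 5, D₂ = 5
river cycle of f (length 2): (-1, 1, 1), (1, 1, -1)
river cycle of g (length 2): (-1, 1, 1), (1, 1, -1)
cycles coincide ⇒ equivalent

yes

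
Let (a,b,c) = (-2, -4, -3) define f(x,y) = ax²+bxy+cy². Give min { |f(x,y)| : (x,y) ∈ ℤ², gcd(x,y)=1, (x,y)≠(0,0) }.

translate: b→0 (≡4 mod 4), so (2,4,3)→(2,0,1)
flip: (2,0,1)→(1,0,2)
reduced (well bottom): (1,0,2) with a≤c, −a<b≤a
well minimum |f| = |-1| = 1 (negative-definite)

1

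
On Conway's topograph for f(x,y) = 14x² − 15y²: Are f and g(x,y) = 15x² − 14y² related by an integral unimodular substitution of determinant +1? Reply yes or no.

D₁ = 840, D₂ = 840
river cycle of f (length 2): (14, 28, -1), (-1, 28, 14)
river cycle of g (length 2): (-14, 28, 1), (1, 28, -14)
cycles differ ⇒ inequivalent

no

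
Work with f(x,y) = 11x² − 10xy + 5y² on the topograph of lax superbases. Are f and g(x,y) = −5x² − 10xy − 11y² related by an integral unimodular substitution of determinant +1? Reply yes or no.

D₁ = -120, D₂ = -120
f: flip: (11,-10,5)→(5,10,11)
f: translate: b→0 (≡10 mod 10), so (5,10,11)→(5,0,6)
f: reduced (well bottom): (5,0,6) with a≤c, −a<b≤a
g is negative-definite; reduce −g:
−g: translate: b→0 (≡10 mod 10), so (5,10,11)→(5,0,6)
−g: reduced (well bottom): (5,0,6) with a≤c, −a<b≤a
flip sign back: reduced form of g is (-5,0,-6)
reduced forms (5, 0, 6) vs (-5, 0, -6) ⇒ inequivalent

no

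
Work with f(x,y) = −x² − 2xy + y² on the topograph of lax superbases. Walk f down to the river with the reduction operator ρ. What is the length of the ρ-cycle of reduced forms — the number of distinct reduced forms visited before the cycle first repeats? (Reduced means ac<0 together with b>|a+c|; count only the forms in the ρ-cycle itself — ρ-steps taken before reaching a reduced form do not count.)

D = 8, ⌊√D⌋ = 2
descent: ρ → (1,2,-1)  [lands on river]
river: ρ → (-1,2,1)
ρ-cycle length = 2 (tail of 1 descent step not counted)

2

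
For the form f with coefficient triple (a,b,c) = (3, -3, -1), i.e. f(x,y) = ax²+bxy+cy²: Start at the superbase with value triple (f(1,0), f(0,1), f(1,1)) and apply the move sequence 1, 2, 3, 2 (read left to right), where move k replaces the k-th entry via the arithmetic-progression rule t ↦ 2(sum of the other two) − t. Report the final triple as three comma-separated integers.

start (3,-1,-1) = (f(1,0),f(0,1),f(1,1))
replace slot 1: 2·((-1)+(-1)) − 3 = -7 → (-7,-1,-1)
replace slot 2: 2·((-7)+(-1)) − (-1) = -15 → (-7,-15,-1)
replace slot 3: 2·((-7)+(-15)) − (-1) = -43 → (-7,-15,-43)
replace slot 2: 2·((-7)+(-43)) − (-15) = -85 → (-7,-85,-43)

-7,-85,-43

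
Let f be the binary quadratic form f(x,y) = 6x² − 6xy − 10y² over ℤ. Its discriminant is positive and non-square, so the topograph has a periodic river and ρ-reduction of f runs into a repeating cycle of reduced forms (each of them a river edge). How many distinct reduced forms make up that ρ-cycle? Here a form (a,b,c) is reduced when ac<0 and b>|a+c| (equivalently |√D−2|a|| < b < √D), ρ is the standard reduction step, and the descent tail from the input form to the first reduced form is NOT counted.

D = 276, ⌊√D⌋ = 16
descent: ρ → (-10,6,6)  [lands on river]
river: ρ → (6,6,-10)
river: ρ → (-10,14,2)
river: ρ → (2,14,-10)
ρ-cycle length = 4 (tail of 1 descent step not counted)

4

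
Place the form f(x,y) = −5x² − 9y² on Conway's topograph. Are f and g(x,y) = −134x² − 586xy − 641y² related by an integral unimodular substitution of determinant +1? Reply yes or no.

D₁ = -180, D₂ = -180
f is negative-definite; reduce −f:
−f: reduced (well bottom): (5,0,9) with a≤c, −a<b≤a
flip sign back: reduced form of f is (-5,0,-9)
g is negative-definite; reduce −g:
−g: translate: b→50 (≡586 mod 268), so (134,586,641)→(134,50,5)
−g: flip: (134,50,5)→(5,-50,134)
−g: translate: b→0 (≡-50 mod 10), so (5,-50,134)→(5,0,9)
−g: reduced (well bottom): (5,0,9) with a≤c, −a<b≤a
flip sign back: reduced form of g is (-5,0,-9)
reduced forms (-5, 0, -9) vs (-5, 0, -9) ⇒ equivalent

yes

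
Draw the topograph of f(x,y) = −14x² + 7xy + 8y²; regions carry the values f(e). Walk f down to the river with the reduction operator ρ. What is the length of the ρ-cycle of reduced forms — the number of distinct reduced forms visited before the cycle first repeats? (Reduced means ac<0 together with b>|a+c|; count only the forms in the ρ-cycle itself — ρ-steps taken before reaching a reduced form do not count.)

D = 497, ⌊√D⌋ = 22
river: ρ → (8,9,-13)
river: ρ → (-13,17,4)
river: ρ → (4,15,-17)
river: ρ → (-17,19,2)
river: ρ → (2,21,-7)
river: ρ → (-7,21,2)
river: ρ → (2,19,-17)
river: ρ → (-17,15,4)
river: ρ → (4,17,-13)
river: ρ → (-13,9,8)
river: ρ → (8,7,-14)
river: ρ → (-14,21,1)
river: ρ → (1,21,-14)
river: ρ → (-14,7,8)
ρ-cycle length = 14 (tail of 0 descent steps not counted)

14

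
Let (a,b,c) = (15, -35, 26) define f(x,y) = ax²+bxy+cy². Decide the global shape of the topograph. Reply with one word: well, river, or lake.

D = b²−4ac = (-35)² − 4·15·26 = -335
D < 0 ⇒ definite ⇒ every region one sign ⇒ single well

well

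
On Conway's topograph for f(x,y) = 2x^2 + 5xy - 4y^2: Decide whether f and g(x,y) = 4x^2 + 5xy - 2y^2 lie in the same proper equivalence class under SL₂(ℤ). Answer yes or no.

D₁ = 57, D₂ = 57
river cycle of f (length 6): (-4, 3, 3), (3, 3, -4), (-4, 5, 2), (2, 7, -1), (-1, 7, 2), (2, 5, -4)
river cycle of g (length 6): (-2, 7, 1), (1, 7, -2), (-2, 5, 4), (4, 3, -3), (-3, 3, 4), (4, 5, -2)
cycles differ ⇒ inequivalent

no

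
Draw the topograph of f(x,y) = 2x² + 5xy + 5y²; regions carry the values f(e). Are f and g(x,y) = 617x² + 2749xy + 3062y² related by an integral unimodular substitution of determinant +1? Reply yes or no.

D₁ = -15, D₂ = -15
f: translate: b→1 (≡5 mod 4), so (2,5,5)→(2,1,2)
f: reduced (well bottom): (2,1,2) with a≤c, −a<b≤a
g: translate: b→281 (≡2749 mod 1234), so (617,2749,3062)→(617,281,32)
g: flip: (617,281,32)→(32,-281,617)
g: translate: b→-25 (≡-281 mod 64), so (32,-281,617)→(32,-25,5)
g: flip: (32,-25,5)→(5,25,32)
g: translate: b→5 (≡25 mod 10), so (5,25,32)→(5,5,2)
g: flip: (5,5,2)→(2,-5,5)
g: translate: b→-1 (≡-5 mod 4), so (2,-5,5)→(2,-1,2)
g: flip: (2,-1,2)→(2,1,2)
g: reduced (well bottom): (2,1,2) with a≤c, −a<b≤a
reduced forms (2, 1, 2) vs (2, 1, 2) ⇒ equivalent

yes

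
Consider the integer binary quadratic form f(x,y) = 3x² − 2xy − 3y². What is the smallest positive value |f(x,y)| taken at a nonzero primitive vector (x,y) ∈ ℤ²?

descent: ρ → (-3,2,3)  [lands on river]
river: ρ → (3,4,-2)
river: ρ → (-2,4,3)
river: ρ → (3,2,-3)
river: ρ → (-3,4,2)
river: ρ → (2,4,-3)
closes: descent 1, river 6
min |a| on river = 2

2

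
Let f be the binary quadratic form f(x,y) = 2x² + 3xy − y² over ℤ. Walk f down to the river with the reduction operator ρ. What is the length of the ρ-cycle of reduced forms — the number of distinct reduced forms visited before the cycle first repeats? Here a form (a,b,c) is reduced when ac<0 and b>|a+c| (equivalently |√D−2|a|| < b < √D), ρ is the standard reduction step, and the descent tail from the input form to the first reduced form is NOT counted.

D = 17, ⌊√D⌋ = 4
river: ρ → (-1,3,2)
river: ρ → (2,1,-2)
river: ρ → (-2,3,1)
river: ρ → (1,3,-2)
river: ρ → (-2,1,2)
river: ρ → (2,3,-1)
ρ-cycle length = 6 (tail of 0 descent steps not counted)

6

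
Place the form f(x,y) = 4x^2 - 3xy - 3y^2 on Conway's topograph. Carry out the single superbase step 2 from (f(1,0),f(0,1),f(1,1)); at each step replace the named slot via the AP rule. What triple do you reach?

start (4,-3,-2) = (f(1,0),f(0,1),f(1,1))
replace slot 2: 2·(4+(-2)) − (-3) = 7 → (4,7,-2)

4,7,-2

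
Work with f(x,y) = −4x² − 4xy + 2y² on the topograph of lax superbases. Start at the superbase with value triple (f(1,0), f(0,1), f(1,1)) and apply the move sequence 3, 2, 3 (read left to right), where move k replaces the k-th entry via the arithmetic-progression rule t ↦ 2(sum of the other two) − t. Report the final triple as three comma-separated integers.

start (-4,2,-6) = (f(1,0),f(0,1),f(1,1))
replace slot 3: 2·((-4)+2) − (-6) = 2 → (-4,2,2)
replace slot 2: 2·((-4)+2) − 2 = -6 → (-4,-6,2)
replace slot 3: 2·((-4)+(-6)) − 2 = -22 → (-4,-6,-22)

-4,-6,-22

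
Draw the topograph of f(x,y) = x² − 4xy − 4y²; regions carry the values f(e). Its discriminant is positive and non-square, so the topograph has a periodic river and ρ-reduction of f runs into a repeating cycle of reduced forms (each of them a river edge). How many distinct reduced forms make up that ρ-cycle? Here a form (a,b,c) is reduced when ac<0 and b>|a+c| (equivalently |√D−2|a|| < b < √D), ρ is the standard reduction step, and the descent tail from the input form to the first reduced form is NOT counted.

D = 32, ⌊√D⌋ = 5
descent: ρ → (-4,4,1)  [lands on river]
river: ρ → (1,4,-4)
ρ-cycle length = 2 (tail of 1 descent step not counted)

2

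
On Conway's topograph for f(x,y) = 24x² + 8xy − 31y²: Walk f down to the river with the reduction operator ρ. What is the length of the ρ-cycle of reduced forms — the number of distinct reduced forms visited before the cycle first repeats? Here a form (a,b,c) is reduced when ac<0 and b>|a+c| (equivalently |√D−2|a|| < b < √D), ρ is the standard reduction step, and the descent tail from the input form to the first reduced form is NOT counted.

D = 3040, ⌊√D⌋ = 55
river: ρ → (-31,54,1)
river: ρ → (1,54,-31)
river: ρ → (-31,8,24)
river: ρ → (24,40,-15)
river: ρ → (-15,50,9)
river: ρ → (9,40,-40)
river: ρ → (-40,40,9)
river: ρ → (9,50,-15)
river: ρ → (-15,40,24)
river: ρ → (24,8,-31)
ρ-cycle length = 10 (tail of 0 descent steps not counted)

10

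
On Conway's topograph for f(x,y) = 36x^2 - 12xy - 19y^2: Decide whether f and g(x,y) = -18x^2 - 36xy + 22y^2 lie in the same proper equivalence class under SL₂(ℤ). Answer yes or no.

D₁ = 2880, D₂ = 2880
river cycle of f (length 6): (-19, 50, 5), (5, 50, -19), (-19, 26, 29), (29, 32, -16), (-16, 32, 29), (29, 26, -19)
river cycle of g (length 4): (22, 36, -18), (-18, 36, 22), (22, 52, -2), (-2, 52, 22)
cycles differ ⇒ inequivalent

no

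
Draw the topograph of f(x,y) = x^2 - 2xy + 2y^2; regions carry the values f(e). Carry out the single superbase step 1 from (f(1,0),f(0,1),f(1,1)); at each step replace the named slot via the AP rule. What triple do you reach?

start (1,2,1) = (f(1,0),f(0,1),f(1,1))
replace slot 1: 2·(2+1) − 1 = 5 → (5,2,1)

5,2,1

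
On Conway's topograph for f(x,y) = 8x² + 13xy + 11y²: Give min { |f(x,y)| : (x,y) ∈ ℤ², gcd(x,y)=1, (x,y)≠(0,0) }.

translate: b→-3 (≡13 mod 16), so (8,13,11)→(8,-3,6)
flip: (8,-3,6)→(6,3,8)
reduced (well bottom): (6,3,8) with a≤c, −a<b≤a
well minimum = a = 6

6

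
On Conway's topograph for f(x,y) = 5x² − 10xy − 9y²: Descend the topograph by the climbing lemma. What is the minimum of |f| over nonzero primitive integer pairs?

descent: ρ → (-9,10,5)  [lands on river]
river: ρ → (5,10,-9)
river: ρ → (-9,8,6)
river: ρ → (6,16,-1)
river: ρ → (-1,16,6)
river: ρ → (6,8,-9)
closes: descent 1, river 6
min |a| on river = 1

1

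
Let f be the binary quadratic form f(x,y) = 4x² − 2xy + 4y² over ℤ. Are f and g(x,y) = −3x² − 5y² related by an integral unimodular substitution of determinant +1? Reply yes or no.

D₁ = -60, D₂ = -60
f: flip: (4,-2,4)→(4,2,4)
f: reduced (well bottom): (4,2,4) with a≤c, −a<b≤a
g is negative-definite; reduce −g:
−g: reduced (well bottom): (3,0,5) with a≤c, −a<b≤a
flip sign back: reduced form of g is (-3,0,-5)
reduced forms (4, 2, 4) vs (-3, 0, -5) ⇒ inequivalent

no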